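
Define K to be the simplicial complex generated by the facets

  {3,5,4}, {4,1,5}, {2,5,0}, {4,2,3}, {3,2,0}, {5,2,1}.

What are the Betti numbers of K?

b_0 = 1, b_1 = 1, b_2 = 0.

Fix the vertex order 0 < 1 < 2 < 3 < 4 < 5 and write every simplex with vertices in increasing order. Then dim K = 2 and the simplices of K are:

  0-simplices (6): [0], [1], [2], [3], [4], [5]
  1-simplices (12): [0,2], [0,3], [0,5], [1,2], [1,4], [1,5], [2,3], [2,4], [2,5], [3,4], [3,5], [4,5]
  2-simplices (6): [0,2,3], [0,2,5], [1,2,5], [1,4,5], [2,3,4], [3,4,5]

so the chain groups are C_0 ≅ Z^6, C_1 ≅ Z^12, C_2 ≅ Z^6.

Boundary ∂_1: C_1 → C_0 sends each edge [p,q] (with p < q) to q − p. For instance
  ∂[0,2] = [2] − [0].
The resulting 6×12 matrix has rank 5, and its Smith normal form has invariant factors (1,1,1,1,1).

The boundary map ∂_2: C_2 → C_1 sends each 2-simplex [p,q,r] to [q,r] − [p,r] + [p,q]. For instance
  ∂[3,4,5] = [4,5] − [3,5] + [3,4],
  ∂[1,4,5] = [4,5] − [1,5] + [1,4].
The resulting 12×6 matrix has rank 6, and its Smith normal form has invariant factors (1,1,1,1,1,1).

Reading off H_k = ker ∂_k / im ∂_{k+1}:

  H_0: rank C_0 − rank ∂_1 = 6 − 5 = 1, and the invariant factors of ∂_1 are all 1, so H_0 ≅ Z.
  H_1: rank ker ∂_1 − rank ∂_2 = (12 − 5) − 6 = 1, and the invariant factors of ∂_2 are all 1, so H_1 ≅ Z.
  H_2: rank ker ∂_2 − rank ∂_3 = (6 − 6) − 0 = 0, and there is no ∂_3, so H_2 ≅ 0.

Hence the Betti numbers are b_0 = 1, b_1 = 1, b_2 = 0.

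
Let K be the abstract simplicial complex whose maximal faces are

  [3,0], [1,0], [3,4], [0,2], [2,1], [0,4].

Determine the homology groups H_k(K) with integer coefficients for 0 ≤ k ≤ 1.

Fix the vertex order 0 < 1 < 2 < 3 < 4 and write every simplex with vertices in increasing order. Then dim K = 1 and the simplices of K are:

  0-simplices (5): [0], [1], [2], [3], [4]
  1-simplices (6): [0,1], [0,2], [0,3], [0,4], [1,2], [3,4]

giving chain groups C_0 ≅ Z^5, C_1 ≅ Z^6.

∂_1: C_1 → C_0 maps an edge to its endpoints' difference, ∂[p,q] = q − p. For instance
  ∂[0,4] = [4] − [0].
As a 5×6 matrix over Z this has rank 4, with invariant factors (1,1,1,1).

From H_k ≅ ker(∂_k) / im(∂_{k+1}) we obtain:

  H_0: rank C_0 − rank ∂_1 = 5 − 4 = 1, and the invariant factors of ∂_1 are all 1, so H_0 ≅ Z.
  H_1: rank ker ∂_1 − rank ∂_2 = (6 − 4) − 0 = 2, and there is no ∂_2, so H_1 ≅ Z^2.

H_0 = Z,  H_1 = Z^2.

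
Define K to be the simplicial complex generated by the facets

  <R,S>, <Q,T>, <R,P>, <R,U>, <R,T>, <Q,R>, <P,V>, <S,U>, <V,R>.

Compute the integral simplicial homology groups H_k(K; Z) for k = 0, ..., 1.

H_0 = Z,  H_1 = Z^3.

K has 7 vertices, 9 edges.
rank ∂_0 = 0, rank ∂_1 = 6 ⇒ b_0 = 7 − 0 − 6 = 1; all invariant factors of ∂_1 are 1 so no torsion. So H_0 = Z.
rank ∂_1 = 6, rank ∂_2 = 0 ⇒ b_1 = 9 − 6 − 0 = 3. So H_1 = Z^3.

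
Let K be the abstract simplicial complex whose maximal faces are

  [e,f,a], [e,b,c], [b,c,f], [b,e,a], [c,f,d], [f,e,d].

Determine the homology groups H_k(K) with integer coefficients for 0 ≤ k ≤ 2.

H_0 ≅ Z,  H_1 ≅ Z,  H_2 = 0.

Order the vertices as a < b < c < d < e < f. Listing each simplex with vertices in this order, K has dimension 2 with simplices:

  0-simplices (6): a, b, c, d, e, f
  1-simplices (12): ab, ae, af, bc, be, bf, cd, ce, cf, de, df, ef
  2-simplices (6): abe, aef, bce, bcf, cdf, def

so the chain groups are C_0 ≅ Z^6, C_1 ≅ Z^12, C_2 ≅ Z^6.

The boundary map ∂_1: C_1 → C_0 sends each edge [p,q] (with p < q) to q − p.
This gives a 6×12 integer matrix of rank 5; reducing to Smith normal form yields diagonal entries (1,1,1,1,1).

∂_2: C_2 → C_1 maps a triangle to the signed sum of its edges. For instance
  ∂aef = ef − af + ae,
  ∂bcf = cf − bf + bc.
The 12×6 boundary matrix has rank 6 and Smith normal form diag(1,1,1,1,1,1).

Reading off H_k = ker ∂_k / im ∂_{k+1}:

  H_0: rank C_0 − rank ∂_1 = 6 − 5 = 1, and the invariant factors of ∂_1 are all 1, so H_0 ≅ Z.
  H_1: rank ker ∂_1 − rank ∂_2 = (12 − 5) − 6 = 1, and the invariant factors of ∂_2 are all 1, so H_1 ≅ Z.
  H_2: rank ker ∂_2 − rank ∂_3 = (6 − 6) − 0 = 0, and there is no ∂_3, so H_2 ≅ 0.

As a check, the Euler characteristic is 6 − 12 + 6 = 0, which agrees with 1 − 1 + 0 = 0.
(K is a triangulation of the cylinder S^1 x I.)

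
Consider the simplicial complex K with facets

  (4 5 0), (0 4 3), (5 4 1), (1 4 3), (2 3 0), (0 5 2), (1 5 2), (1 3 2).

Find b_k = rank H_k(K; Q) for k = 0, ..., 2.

b_0 = 1, b_1 = 0, b_2 = 1.

Take the total order 0 < 1 < 2 < 3 < 4 < 5 on the vertex set. Then K (dimension 2) consists of the simplices:

  0-simplices (6): [0], [1], [2], [3], [4], [5]
  1-simplices (12): [0,2], [0,3], [0,4], [0,5], [1,2], [1,3], [1,4], [1,5], [2,3], [2,5], [3,4], [4,5]
  2-simplices (8): [0,2,3], [0,2,5], [0,3,4], [0,4,5], [1,2,3], [1,2,5], [1,3,4], [1,4,5]

so the chain groups are C_0 ≅ Z^6, C_1 ≅ Z^12, C_2 ≅ Z^8.

Boundary ∂_1: C_1 → C_0 sends each edge [p,q] (with p < q) to q − p.
This gives a 6×12 integer matrix of rank 5; reducing to Smith normal form yields diagonal entries (1,1,1,1,1).

The boundary map ∂_2: C_2 → C_1 maps a triangle to the signed sum of its edges. For instance
  ∂[0,4,5] = [4,5] − [0,5] + [0,4],
  ∂[1,4,5] = [4,5] − [1,5] + [1,4].
This gives a 12×8 integer matrix of rank 7; reducing to Smith normal form yields diagonal entries (1,1,1,1,1,1,1).

Now H_k = ker ∂_k / im ∂_{k+1}, so:

  H_0: rank C_0 − rank ∂_1 = 6 − 5 = 1, and the invariant factors of ∂_1 are all 1, so H_0 ≅ Z.
  H_1: rank ker ∂_1 − rank ∂_2 = (12 − 5) − 7 = 0, and the invariant factors of ∂_2 are all 1, so H_1 ≅ 0.
  H_2: rank ker ∂_2 − rank ∂_3 = (8 − 7) − 0 = 1, and there is no ∂_3, so H_2 ≅ Z.

Hence the Betti numbers are b_0 = 1, b_1 = 0, b_2 = 1.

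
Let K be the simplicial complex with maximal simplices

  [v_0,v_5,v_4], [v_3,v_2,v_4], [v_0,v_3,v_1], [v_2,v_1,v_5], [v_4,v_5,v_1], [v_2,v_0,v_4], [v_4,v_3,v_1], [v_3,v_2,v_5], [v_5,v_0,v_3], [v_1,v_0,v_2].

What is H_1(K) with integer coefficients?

H_1 = Z/2.

Take the total order v_0 < v_1 < v_2 < v_3 < v_4 < v_5 on the vertex set. Then K (dimension 2) consists of the simplices:

  0-simplices (6): [v_0], [v_1], [v_2], [v_3], [v_4], [v_5]
  1-simplices (15): (15 of them)
  2-simplices (10): [v_0,v_1,v_2], [v_0,v_1,v_3], [v_0,v_2,v_4], [v_0,v_3,v_5], [v_0,v_4,v_5], [v_1,v_2,v_5], [v_1,v_3,v_4], [v_1,v_4,v_5], [v_2,v_3,v_4], [v_2,v_3,v_5]

giving chain groups C_0 ≅ Z^6, C_1 ≅ Z^15, C_2 ≅ Z^10.

Boundary ∂_1: C_1 → C_0 is given by ∂[p,q] = [q] − [p]. For instance
  ∂[v_0,v_5] = [v_5] − [v_0].
As a 6×15 matrix over Z this has rank 5, with invariant factors (1,1,1,1,1).

The boundary map ∂_2: C_2 → C_1 acts by ∂[p,q,r] = [q,r] − [p,r] + [p,q]. For instance
  ∂[v_2,v_3,v_4] = [v_3,v_4] − [v_2,v_4] + [v_2,v_3],
  ∂[v_1,v_2,v_5] = [v_2,v_5] − [v_1,v_5] + [v_1,v_2].
As a 15×10 matrix over Z this has rank 10, with invariant factors (1,1,1,1,1,1,1,1,1,2).

Reading off H_k = ker ∂_k / im ∂_{k+1}:

  H_1: rank ker ∂_1 − rank ∂_2 = (15 − 5) − 10 = 0, and ∂_2 has invariant factor 2 > 1, so H_1 = Z/2.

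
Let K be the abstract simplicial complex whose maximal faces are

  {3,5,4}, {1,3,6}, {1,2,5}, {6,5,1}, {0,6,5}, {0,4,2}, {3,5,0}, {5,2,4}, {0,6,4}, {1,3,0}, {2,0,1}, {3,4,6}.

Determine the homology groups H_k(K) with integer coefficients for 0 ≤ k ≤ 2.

Take the total order 0 < 1 < 2 < 3 < 4 < 5 < 6 on the vertex set. Then K (dimension 2) consists of the simplices:

  0-simplices (7): [0], [1], [2], [3], [4], [5], [6]
  1-simplices (18): [0,1], [0,2], [0,3], [0,4], [0,5], [0,6], [1,2], [1,3], [1,5], [1,6], [2,4], [2,5], [3,4], [3,5], [3,6], [4,5], [4,6], [5,6]
  2-simplices (12): [0,1,2], [0,1,3], [0,2,4], [0,3,5], [0,4,6], [0,5,6], [1,2,5], [1,3,6], [1,5,6], [2,4,5], [3,4,5], [3,4,6]

giving chain groups C_0 ≅ Z^7, C_1 ≅ Z^18, C_2 ≅ Z^12.

The boundary map ∂_1: C_1 → C_0 is given by ∂[p,q] = [q] − [p]. For instance
  ∂[4,6] = [6] − [4].
This gives a 7×18 integer matrix of rank 6; reducing to Smith normal form yields diagonal entries (1,1,1,1,1,1).

The boundary map ∂_2: C_2 → C_1 acts by ∂[p,q,r] = [q,r] − [p,r] + [p,q]. For instance
  ∂[0,4,6] = [4,6] − [0,6] + [0,4],
  ∂[3,4,6] = [4,6] − [3,6] + [3,4].
The 18×12 boundary matrix has rank 12 and Smith normal form diag(1,1,1,1,1,1,1,1,1,1,1,2).

Reading off H_k = ker ∂_k / im ∂_{k+1}:

  H_0: rank C_0 − rank ∂_1 = 7 − 6 = 1, and the invariant factors of ∂_1 are all 1, so H_0 = Z.
  H_1: rank ker ∂_1 − rank ∂_2 = (18 − 6) − 12 = 0, and ∂_2 has invariant factor 2 > 1, so H_1 = Z/2Z.
  H_2: rank ker ∂_2 − rank ∂_3 = (12 − 12) − 0 = 0, and there is no ∂_3, so H_2 = 0.

H_0 = Z,  H_1 = Z/2Z,  H_2 = 0.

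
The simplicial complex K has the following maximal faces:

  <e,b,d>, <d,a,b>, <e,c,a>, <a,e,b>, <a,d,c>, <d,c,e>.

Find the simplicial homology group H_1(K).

H_1 ≅ 0.

Take the total order a < b < c < d < e on the vertex set. Then K (dimension 2) consists of the simplices:

  0-simplices (5): a, b, c, d, e
  1-simplices (9): ab, ac, ad, ae, bd, be, cd, ce, de
  2-simplices (6): abd, abe, acd, ace, bde, cde

giving chain groups C_0 ≅ Z^5, C_1 ≅ Z^9, C_2 ≅ Z^6.

∂_1: C_1 → C_0 is given by ∂[p,q] = [q] − [p]. For instance
  ∂ad = d − a.
This gives a 5×9 integer matrix of rank 4; reducing to Smith normal form yields diagonal entries (1,1,1,1).

The boundary map ∂_2: C_2 → C_1 sends each 2-simplex [p,q,r] to [q,r] − [p,r] + [p,q]. For instance
  ∂bde = de − be + bd,
  ∂abe = be − ae + ab.
As a 9×6 matrix over Z this has rank 5, with invariant factors (1,1,1,1,1).

Reading off H_k = ker ∂_k / im ∂_{k+1}:

  H_1: rank ker ∂_1 − rank ∂_2 = (9 − 4) − 5 = 0, and the invariant factors of ∂_2 are all 1, so H_1 = 0.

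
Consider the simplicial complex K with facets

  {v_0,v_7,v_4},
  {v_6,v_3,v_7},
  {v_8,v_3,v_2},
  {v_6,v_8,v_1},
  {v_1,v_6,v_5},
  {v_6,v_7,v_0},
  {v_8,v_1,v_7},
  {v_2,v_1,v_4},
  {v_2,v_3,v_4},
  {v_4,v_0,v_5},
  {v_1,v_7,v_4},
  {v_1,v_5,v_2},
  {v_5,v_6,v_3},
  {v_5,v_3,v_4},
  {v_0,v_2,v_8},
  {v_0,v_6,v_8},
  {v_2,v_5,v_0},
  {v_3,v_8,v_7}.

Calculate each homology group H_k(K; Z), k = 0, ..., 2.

H_0 = Z,  H_1 = Z ⊕ Z/2Z,  H_2 = 0.

Fix the vertex order v_0 < v_1 < v_2 < v_3 < v_4 < v_5 < v_6 < v_7 < v_8 and write every simplex with vertices in increasing order. Then dim K = 2 and the simplices of K are:

  0-simplices (9): [v_0], [v_1], [v_2], [v_3], [v_4], [v_5], [v_6], [v_7], [v_8]
  1-simplices (27): (27 of them)
  2-simplices (18): (18 of them)

Hence C_0 ≅ Z^9, C_1 ≅ Z^27, C_2 ≅ Z^18.

∂_1: C_1 → C_0 sends each edge [p,q] (with p < q) to q − p. For instance
  ∂[v_0,v_4] = [v_4] − [v_0].
The 9×27 boundary matrix has rank 8 and Smith normal form diag(1,1,1,1,1,1,1,1).

The boundary map ∂_2: C_2 → C_1 maps a triangle to the signed sum of its edges. For instance
  ∂[v_3,v_7,v_8] = [v_7,v_8] − [v_3,v_8] + [v_3,v_7],
  ∂[v_0,v_2,v_5] = [v_2,v_5] − [v_0,v_5] + [v_0,v_2].
As a 27×18 matrix over Z this has rank 18, with invariant factors (1,1,1,1,1,1,1,1,1,1,1,1,1,1,1,1,1,2).

Now H_k = ker ∂_k / im ∂_{k+1}, so:

  H_0: rank C_0 − rank ∂_1 = 9 − 8 = 1, and the invariant factors of ∂_1 are all 1, so H_0 ≅ Z.
  H_1: rank ker ∂_1 − rank ∂_2 = (27 − 8) − 18 = 1, and ∂_2 has invariant factor 2 > 1, so H_1 ≅ Z ⊕ Z/2Z.
  H_2: rank ker ∂_2 − rank ∂_3 = (18 − 18) − 0 = 0, and there is no ∂_3, so H_2 ≅ 0.

As a check, the Euler characteristic is 9 − 27 + 18 = 0, which agrees with 1 − 1 + 0 = 0.
(K is a triangulation of the Klein bottle.)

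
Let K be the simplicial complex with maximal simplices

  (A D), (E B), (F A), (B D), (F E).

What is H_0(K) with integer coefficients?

Fix the vertex order A < B < D < E < F and write every simplex with vertices in increasing order. Then dim K = 1 and the simplices of K are:

  0-simplices (5): A, B, D, E, F
  1-simplices (5): AD, AF, BD, BE, EF

giving chain groups C_0 ≅ Z^5, C_1 ≅ Z^5.

The boundary map ∂_1: C_1 → C_0 is given by ∂[p,q] = [q] − [p]. For instance
  ∂BD = D − B.
The resulting 5×5 matrix has rank 4, and its Smith normal form has invariant factors (1,1,1,1).

From H_k ≅ ker(∂_k) / im(∂_{k+1}) we obtain:

  H_0: rank C_0 − rank ∂_1 = 5 − 4 = 1, and the invariant factors of ∂_1 are all 1, so H_0 = Z.

H_0 = Z.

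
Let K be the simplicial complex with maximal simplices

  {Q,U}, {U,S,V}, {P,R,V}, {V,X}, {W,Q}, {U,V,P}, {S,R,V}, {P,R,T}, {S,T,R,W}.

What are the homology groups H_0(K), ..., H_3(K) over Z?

Take the total order P < Q < R < S < T < U < V < W < X on the vertex set. Then K (dimension 3) consists of the simplices:

  0-simplices (9): P, Q, R, S, T, U, V, W, X
  1-simplices (17): PR, PT, PU, PV, QU, QW, RS, RT, RV, RW, ST, SU, SV, SW, TW, UV, VX
  2-simplices (9): PRT, PRV, PUV, RST, RSV, RSW, RTW, STW, SUV
  3-simplices (1): RSTW

giving chain groups C_0 ≅ Z^9, C_1 ≅ Z^17, C_2 ≅ Z^9, C_3 ≅ Z^1.

∂_1: C_1 → C_0 sends each edge [p,q] (with p < q) to q − p.
The resulting 9×17 matrix has rank 8, and its Smith normal form has invariant factors (1,1,1,1,1,1,1,1).

Boundary ∂_2: C_2 → C_1 maps a triangle to the signed sum of its edges. For instance
  ∂PRV = RV − PV + PR,
  ∂RSW = SW − RW + RS.
The 17×9 boundary matrix has rank 8 and Smith normal form diag(1,1,1,1,1,1,1,1).

∂_3: C_3 → C_2 sends each 3-simplex σ to the alternating sum Σ_i (−1)^i (σ with its i-th vertex removed). For instance
  ∂RSTW = STW − RTW + RSW − RST.
The 9×1 boundary matrix has rank 1 and Smith normal form diag(1).

Computing H_k = (kernel of ∂_k) / (image of ∂_{k+1}):

  H_0: rank C_0 − rank ∂_1 = 9 − 8 = 1, and the invariant factors of ∂_1 are all 1, so H_0 = Z.
  H_1: rank ker ∂_1 − rank ∂_2 = (17 − 8) − 8 = 1, and the invariant factors of ∂_2 are all 1, so H_1 = Z.
  H_2: rank ker ∂_2 − rank ∂_3 = (9 − 8) − 1 = 0, and the invariant factors of ∂_3 are all 1, so H_2 = 0.
  H_3: rank ker ∂_3 − rank ∂_4 = (1 − 1) − 0 = 0, and there is no ∂_4, so H_3 = 0.

As a check, the Euler characteristic is 9 − 17 + 9 − 1 = 0, which agrees with 1 − 1 + 0 − 0 = 0.

H_0 ≅ Z,  H_1 ≅ Z,  H_2 = 0,  H_3 = 0.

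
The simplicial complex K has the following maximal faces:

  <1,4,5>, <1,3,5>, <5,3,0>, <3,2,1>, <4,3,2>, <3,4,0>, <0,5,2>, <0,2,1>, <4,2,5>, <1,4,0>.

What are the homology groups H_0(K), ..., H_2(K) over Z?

Take the total order 0 < 1 < 2 < 3 < 4 < 5 on the vertex set. Then K (dimension 2) consists of the simplices:

  0-simplices (6): [0], [1], [2], [3], [4], [5]
  1-simplices (15): [0,1], [0,2], [0,3], [0,4], [0,5], [1,2], [1,3], [1,4], [1,5], [2,3], [2,4], [2,5], [3,4], [3,5], [4,5]
  2-simplices (10): [0,1,2], [0,1,4], [0,2,5], [0,3,4], [0,3,5], [1,2,3], [1,3,5], [1,4,5], [2,3,4], [2,4,5]

giving chain groups C_0 ≅ Z^6, C_1 ≅ Z^15, C_2 ≅ Z^10.

Boundary ∂_1: C_1 → C_0 sends each edge [p,q] (with p < q) to q − p. For instance
  ∂[2,3] = [3] − [2].
As a 6×15 matrix over Z this has rank 5, with invariant factors (1,1,1,1,1).

The boundary map ∂_2: C_2 → C_1 maps a triangle to the signed sum of its edges. For instance
  ∂[0,1,2] = [1,2] − [0,2] + [0,1],
  ∂[0,3,4] = [3,4] − [0,4] + [0,3].
The resulting 15×10 matrix has rank 10, and its Smith normal form has invariant factors (1,1,1,1,1,1,1,1,1,2).

Reading off H_k = ker ∂_k / im ∂_{k+1}:

  H_0: rank C_0 − rank ∂_1 = 6 − 5 = 1, and the invariant factors of ∂_1 are all 1, so H_0 ≅ Z.
  H_1: rank ker ∂_1 − rank ∂_2 = (15 − 5) − 10 = 0, and ∂_2 has invariant factor 2 > 1, so H_1 ≅ Z/2Z.
  H_2: rank ker ∂_2 − rank ∂_3 = (10 − 10) − 0 = 0, and there is no ∂_3, so H_2 ≅ 0.

As a check, the Euler characteristic is 6 − 15 + 10 = 1, which agrees with 1 − 0 + 0 = 1.

H_0 = Z,  H_1 = Z/2Z,  H_2 = 0.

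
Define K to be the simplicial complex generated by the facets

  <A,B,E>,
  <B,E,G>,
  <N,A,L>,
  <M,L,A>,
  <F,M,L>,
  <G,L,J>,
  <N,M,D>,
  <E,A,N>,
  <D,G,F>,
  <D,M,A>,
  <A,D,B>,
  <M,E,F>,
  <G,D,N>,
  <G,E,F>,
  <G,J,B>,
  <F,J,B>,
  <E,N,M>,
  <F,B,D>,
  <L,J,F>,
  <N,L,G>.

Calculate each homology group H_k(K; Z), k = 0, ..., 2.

We work with the vertex ordering A < B < D < E < F < G < J < L < M < N. The simplices of K, each written with vertices in increasing order, are:

  0-simplices (10): A, B, D, E, F, G, J, L, M, N
  1-simplices (30): AB, AD, AE, AL, AM, AN, BD, BE, BF, BG, BJ, DF, DG, DM, DN, EF, EG, EM, EN, FG, FJ, FL, FM, GJ, GL, GN, JL, LM, LN, MN
  2-simplices (20): ABD, ABE, ADM, AEN, ALM, ALN, BDF, BEG, BFJ, BGJ, DFG, DGN, DMN, EFG, EFM, EMN, FJL, FLM, GJL, GLN

Hence C_0 ≅ Z^10, C_1 ≅ Z^30, C_2 ≅ Z^20.

∂_1: C_1 → C_0 is given by ∂[p,q] = [q] − [p]. For instance
  ∂GJ = J − G.
The 10×30 boundary matrix has rank 9 and Smith normal form diag(1,1,1,1,1,1,1,1,1).

The boundary map ∂_2: C_2 → C_1 sends each 2-simplex [p,q,r] to [q,r] − [p,r] + [p,q]. For instance
  ∂BGJ = GJ − BJ + BG,
  ∂BDF = DF − BF + BD.
As a 30×20 matrix over Z this has rank 20, with invariant factors (1,1,1,1,1,1,1,1,1,1,1,1,1,1,1,1,1,1,1,2).

From H_k ≅ ker(∂_k) / im(∂_{k+1}) we obtain:

  H_0: rank C_0 − rank ∂_1 = 10 − 9 = 1, and the invariant factors of ∂_1 are all 1, so H_0 ≅ Z.
  H_1: rank ker ∂_1 − rank ∂_2 = (30 − 9) − 20 = 1, and ∂_2 has invariant factor 2 > 1, so H_1 ≅ Z ⊕ Z/2Z.
  H_2: rank ker ∂_2 − rank ∂_3 = (20 − 20) − 0 = 0, and there is no ∂_3, so H_2 ≅ 0.

(K is a triangulation of the Klein bottle.)

H_0 ≅ Z,  H_1 ≅ Z ⊕ Z/2Z,  H_2 = 0.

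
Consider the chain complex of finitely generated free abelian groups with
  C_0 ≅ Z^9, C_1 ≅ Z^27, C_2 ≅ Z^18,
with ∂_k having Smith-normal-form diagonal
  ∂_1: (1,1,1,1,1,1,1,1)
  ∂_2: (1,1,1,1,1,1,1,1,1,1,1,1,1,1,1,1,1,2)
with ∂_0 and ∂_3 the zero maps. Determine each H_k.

H_0 ≅ Z,  H_1 ≅ Z ⊕ Z/2,  H_2 = 0.

H_0: b_0 = 9 − 0 − 8 = 1; torsion from ∂_1 factors > 1: none. So H_0 ≅ Z.
H_1: b_1 = 27 − 8 − 18 = 1; torsion from ∂_2 factors > 1: [2]. So H_1 ≅ Z ⊕ Z/2.
H_2: b_2 = 18 − 18 − 0 = 0; torsion from ∂_3 factors > 1: none. So H_2 ≅ 0.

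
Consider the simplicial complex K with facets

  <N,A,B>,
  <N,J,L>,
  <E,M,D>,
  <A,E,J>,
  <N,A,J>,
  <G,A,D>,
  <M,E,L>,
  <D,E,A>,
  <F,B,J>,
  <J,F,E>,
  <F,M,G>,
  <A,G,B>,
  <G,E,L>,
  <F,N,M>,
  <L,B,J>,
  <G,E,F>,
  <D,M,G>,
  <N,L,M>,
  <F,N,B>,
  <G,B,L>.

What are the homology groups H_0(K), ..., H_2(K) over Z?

H_0 = Z,  H_1 = Z × Z/2,  H_2 = 0.

Take the total order A < B < D < E < F < G < J < L < M < N on the vertex set. Then K (dimension 2) consists of the simplices:

  0-simplices (10): A, B, D, E, F, G, J, L, M, N
  1-simplices (30): AB, AD, AE, AG, AJ, AN, BF, BG, BJ, BL, BN, DE, DG, DM, EF, EG, EJ, EL, EM, FG, FJ, FM, FN, GL, GM, JL, JN, LM, LN, MN
  2-simplices (20): ABG, ABN, ADE, ADG, AEJ, AJN, BFJ, BFN, BGL, BJL, DEM, DGM, EFG, EFJ, EGL, ELM, FGM, FMN, JLN, LMN

Hence C_0 ≅ Z^10, C_1 ≅ Z^30, C_2 ≅ Z^20.

The boundary map ∂_1: C_1 → C_0 sends each edge [p,q] (with p < q) to q − p. For instance
  ∂FN = N − F.
The 10×30 boundary matrix has rank 9 and Smith normal form diag(1,1,1,1,1,1,1,1,1).

Boundary ∂_2: C_2 → C_1 sends each 2-simplex [p,q,r] to [q,r] − [p,r] + [p,q]. For instance
  ∂BJL = JL − BL + BJ,
  ∂ELM = LM − EM + EL.
The resulting 30×20 matrix has rank 20, and its Smith normal form has invariant factors (1,1,1,1,1,1,1,1,1,1,1,1,1,1,1,1,1,1,1,2).

From H_k ≅ ker(∂_k) / im(∂_{k+1}) we obtain:

  H_0: rank C_0 − rank ∂_1 = 10 − 9 = 1, and the invariant factors of ∂_1 are all 1, so H_0 ≅ Z.
  H_1: rank ker ∂_1 − rank ∂_2 = (30 − 9) − 20 = 1, and ∂_2 has invariant factor 2 > 1, so H_1 ≅ Z × Z/2.
  H_2: rank ker ∂_2 − rank ∂_3 = (20 − 20) − 0 = 0, and there is no ∂_3, so H_2 ≅ 0.

(K is a triangulation of the Klein bottle.)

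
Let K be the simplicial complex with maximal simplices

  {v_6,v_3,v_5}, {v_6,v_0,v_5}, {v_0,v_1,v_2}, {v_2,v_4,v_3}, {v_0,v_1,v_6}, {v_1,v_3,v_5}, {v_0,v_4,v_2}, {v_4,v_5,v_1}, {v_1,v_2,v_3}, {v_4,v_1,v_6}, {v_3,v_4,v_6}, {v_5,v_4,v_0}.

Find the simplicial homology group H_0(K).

Take the total order v_0 < v_1 < v_2 < v_3 < v_4 < v_5 < v_6 on the vertex set. Then K (dimension 2) consists of the simplices:

  0-simplices (7): [v_0], [v_1], [v_2], [v_3], [v_4], [v_5], [v_6]
  1-simplices (18): (18 of them)
  2-simplices (12): (12 of them)

giving chain groups C_0 ≅ Z^7, C_1 ≅ Z^18, C_2 ≅ Z^12.

The boundary map ∂_1: C_1 → C_0 maps an edge to its endpoints' difference, ∂[p,q] = q − p. For instance
  ∂[v_0,v_2] = [v_2] − [v_0].
This gives a 7×18 integer matrix of rank 6; reducing to Smith normal form yields diagonal entries (1,1,1,1,1,1).

The boundary map ∂_2: C_2 → C_1 maps a triangle to the signed sum of its edges. For instance
  ∂[v_1,v_3,v_5] = [v_3,v_5] − [v_1,v_5] + [v_1,v_3],
  ∂[v_0,v_4,v_5] = [v_4,v_5] − [v_0,v_5] + [v_0,v_4].
As a 18×12 matrix over Z this has rank 12, with invariant factors (1,1,1,1,1,1,1,1,1,1,1,2).

Now H_k = ker ∂_k / im ∂_{k+1}, so:

  H_0: rank C_0 − rank ∂_1 = 7 − 6 = 1, and the invariant factors of ∂_1 are all 1, so H_0 = Z.

H_0 ≅ Z.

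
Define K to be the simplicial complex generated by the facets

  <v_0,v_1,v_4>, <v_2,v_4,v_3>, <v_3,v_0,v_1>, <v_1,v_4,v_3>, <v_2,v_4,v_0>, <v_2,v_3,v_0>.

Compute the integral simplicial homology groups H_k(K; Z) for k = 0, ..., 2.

H_0 ≅ Z,  H_1 = 0,  H_2 ≅ Z.

We work with the vertex ordering v_0 < v_1 < v_2 < v_3 < v_4. The simplices of K, each written with vertices in increasing order, are:

  0-simplices (5): [v_0], [v_1], [v_2], [v_3], [v_4]
  1-simplices (9): [v_0,v_1], [v_0,v_2], [v_0,v_3], [v_0,v_4], [v_1,v_3], [v_1,v_4], [v_2,v_3], [v_2,v_4], [v_3,v_4]
  2-simplices (6): [v_0,v_1,v_3], [v_0,v_1,v_4], [v_0,v_2,v_3], [v_0,v_2,v_4], [v_1,v_3,v_4], [v_2,v_3,v_4]

giving chain groups C_0 ≅ Z^5, C_1 ≅ Z^9, C_2 ≅ Z^6.

∂_1: C_1 → C_0 sends each edge [p,q] (with p < q) to q − p.
The 5×9 boundary matrix has rank 4 and Smith normal form diag(1,1,1,1).

∂_2: C_2 → C_1 maps a triangle to the signed sum of its edges. For instance
  ∂[v_0,v_1,v_3] = [v_1,v_3] − [v_0,v_3] + [v_0,v_1],
  ∂[v_0,v_2,v_3] = [v_2,v_3] − [v_0,v_3] + [v_0,v_2].
The resulting 9×6 matrix has rank 5, and its Smith normal form has invariant factors (1,1,1,1,1).

Reading off H_k = ker ∂_k / im ∂_{k+1}:

  H_0: rank C_0 − rank ∂_1 = 5 − 4 = 1, and the invariant factors of ∂_1 are all 1, so H_0 ≅ Z.
  H_1: rank ker ∂_1 − rank ∂_2 = (9 − 4) − 5 = 0, and the invariant factors of ∂_2 are all 1, so H_1 ≅ 0.
  H_2: rank ker ∂_2 − rank ∂_3 = (6 − 5) − 0 = 1, and there is no ∂_3, so H_2 ≅ Z.

As a check, the Euler characteristic is 5 − 9 + 6 = 2, which agrees with 1 − 0 + 1 = 2.
(K is a triangulation of the 2-sphere S^2.)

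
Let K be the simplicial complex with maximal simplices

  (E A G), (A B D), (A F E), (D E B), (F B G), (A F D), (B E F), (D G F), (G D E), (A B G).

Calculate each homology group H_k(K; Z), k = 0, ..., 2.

K has 6 vertices, 15 edges, 10 triangles.
rank ∂_0 = 0, rank ∂_1 = 5 ⇒ b_0 = 6 − 0 − 5 = 1; all invariant factors of ∂_1 are 1 so no torsion. So H_0 ≅ Z.
rank ∂_1 = 5, rank ∂_2 = 10 ⇒ b_1 = 15 − 5 − 10 = 0; ∂_2 has invariant factor(s) [2] giving torsion. So H_1 ≅ Z/2.
rank ∂_2 = 10, rank ∂_3 = 0 ⇒ b_2 = 10 − 10 − 0 = 0. So H_2 ≅ 0.

H_0 = Z,  H_1 = Z/2,  H_2 = 0.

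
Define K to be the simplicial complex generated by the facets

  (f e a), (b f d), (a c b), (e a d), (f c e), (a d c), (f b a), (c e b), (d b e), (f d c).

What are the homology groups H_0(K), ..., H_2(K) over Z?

We work with the vertex ordering a < b < c < d < e < f. The simplices of K, each written with vertices in increasing order, are:

  0-simplices (6): a, b, c, d, e, f
  1-simplices (15): ab, ac, ad, ae, af, bc, bd, be, bf, cd, ce, cf, de, df, ef
  2-simplices (10): abc, abf, acd, ade, aef, bce, bde, bdf, cdf, cef

so the chain groups are C_0 ≅ Z^6, C_1 ≅ Z^15, C_2 ≅ Z^10.

The boundary map ∂_1: C_1 → C_0 maps an edge to its endpoints' difference, ∂[p,q] = q − p. For instance
  ∂ce = e − c.
The resulting 6×15 matrix has rank 5, and its Smith normal form has invariant factors (1,1,1,1,1).

The boundary map ∂_2: C_2 → C_1 acts by ∂[p,q,r] = [q,r] − [p,r] + [p,q]. For instance
  ∂bde = de − be + bd,
  ∂cef = ef − cf + ce.
As a 15×10 matrix over Z this has rank 10, with invariant factors (1,1,1,1,1,1,1,1,1,2).

Reading off H_k = ker ∂_k / im ∂_{k+1}:

  H_0: rank C_0 − rank ∂_1 = 6 − 5 = 1, and the invariant factors of ∂_1 are all 1, so H_0 = Z.
  H_1: rank ker ∂_1 − rank ∂_2 = (15 − 5) − 10 = 0, and ∂_2 has invariant factor 2 > 1, so H_1 = Z/2.
  H_2: rank ker ∂_2 − rank ∂_3 = (10 − 10) − 0 = 0, and there is no ∂_3, so H_2 = 0.

(K is a triangulation of the real projective plane RP^2.)

H_0 ≅ Z,  H_1 ≅ Z/2,  H_2 = 0.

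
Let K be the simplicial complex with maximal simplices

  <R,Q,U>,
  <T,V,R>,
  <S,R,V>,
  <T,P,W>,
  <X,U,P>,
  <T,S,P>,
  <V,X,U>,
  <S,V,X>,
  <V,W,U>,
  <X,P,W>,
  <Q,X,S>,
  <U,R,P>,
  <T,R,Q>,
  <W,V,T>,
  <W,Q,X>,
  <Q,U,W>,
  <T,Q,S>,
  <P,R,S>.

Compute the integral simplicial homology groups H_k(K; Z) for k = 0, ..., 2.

H_0 = Z,  H_1 = Z ⊕ Z/2Z,  H_2 = 0.

K has 9 vertices, 27 edges, 18 triangles.
rank ∂_0 = 0, rank ∂_1 = 8 ⇒ b_0 = 9 − 0 − 8 = 1; all invariant factors of ∂_1 are 1 so no torsion. So H_0 = Z.
rank ∂_1 = 8, rank ∂_2 = 18 ⇒ b_1 = 27 − 8 − 18 = 1; ∂_2 has invariant factor(s) [2] giving torsion. So H_1 = Z ⊕ Z/2Z.
rank ∂_2 = 18, rank ∂_3 = 0 ⇒ b_2 = 18 − 18 − 0 = 0. So H_2 = 0.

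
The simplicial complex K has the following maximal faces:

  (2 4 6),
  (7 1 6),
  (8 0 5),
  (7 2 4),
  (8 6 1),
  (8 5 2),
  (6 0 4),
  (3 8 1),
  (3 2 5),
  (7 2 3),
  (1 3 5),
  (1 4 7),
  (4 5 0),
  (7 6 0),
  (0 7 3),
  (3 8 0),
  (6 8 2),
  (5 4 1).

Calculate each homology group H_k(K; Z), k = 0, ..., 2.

H_0 = Z,  H_1 = Z ⊕ Z/2Z,  H_2 = 0.

Fix the vertex order 0 < 1 < 2 < 3 < 4 < 5 < 6 < 7 < 8 and write every simplex with vertices in increasing order. Then dim K = 2 and the simplices of K are:

  0-simplices (9): [0], [1], [2], [3], [4], [5], [6], [7], [8]
  1-simplices (27): (27 of them)
  2-simplices (18): [0,3,7], [0,3,8], [0,4,5], [0,4,6], [0,5,8], [0,6,7], [1,3,5], [1,3,8], [1,4,5], [1,4,7], [1,6,7], [1,6,8], [2,3,5], [2,3,7], [2,4,6], [2,4,7], [2,5,8], [2,6,8]

so the chain groups are C_0 ≅ Z^9, C_1 ≅ Z^27, C_2 ≅ Z^18.

Boundary ∂_1: C_1 → C_0 is given by ∂[p,q] = [q] − [p]. For instance
  ∂[4,6] = [6] − [4].
The 9×27 boundary matrix has rank 8 and Smith normal form diag(1,1,1,1,1,1,1,1).

∂_2: C_2 → C_1 acts by ∂[p,q,r] = [q,r] − [p,r] + [p,q]. For instance
  ∂[1,4,5] = [4,5] − [1,5] + [1,4],
  ∂[1,6,7] = [6,7] − [1,7] + [1,6].
This gives a 27×18 integer matrix of rank 18; reducing to Smith normal form yields diagonal entries (1,1,1,1,1,1,1,1,1,1,1,1,1,1,1,1,1,2).

Computing H_k = (kernel of ∂_k) / (image of ∂_{k+1}):

  H_0: rank C_0 − rank ∂_1 = 9 − 8 = 1, and the invariant factors of ∂_1 are all 1, so H_0 ≅ Z.
  H_1: rank ker ∂_1 − rank ∂_2 = (27 − 8) − 18 = 1, and ∂_2 has invariant factor 2 > 1, so H_1 ≅ Z ⊕ Z/2Z.
  H_2: rank ker ∂_2 − rank ∂_3 = (18 − 18) − 0 = 0, and there is no ∂_3, so H_2 ≅ 0.

(K is a triangulation of the Klein bottle.)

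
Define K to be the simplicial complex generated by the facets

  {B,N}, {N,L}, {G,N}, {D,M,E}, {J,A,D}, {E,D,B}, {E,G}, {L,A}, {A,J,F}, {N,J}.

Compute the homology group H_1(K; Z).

We work with the vertex ordering A < B < D < E < F < G < J < L < M < N. The simplices of K, each written with vertices in increasing order, are:

  0-simplices (10): A, B, D, E, F, G, J, L, M, N
  1-simplices (16): AD, AF, AJ, AL, BD, BE, BN, DE, DJ, DM, EG, EM, FJ, GN, JN, LN
  2-simplices (4): ADJ, AFJ, BDE, DEM

so the chain groups are C_0 ≅ Z^10, C_1 ≅ Z^16, C_2 ≅ Z^4.

∂_1: C_1 → C_0 sends each edge [p,q] (with p < q) to q − p. For instance
  ∂DE = E − D.
The resulting 10×16 matrix has rank 9, and its Smith normal form has invariant factors (1,1,1,1,1,1,1,1,1).

The boundary map ∂_2: C_2 → C_1 acts by ∂[p,q,r] = [q,r] − [p,r] + [p,q]. For instance
  ∂DEM = EM − DM + DE,
  ∂AFJ = FJ − AJ + AF.
This gives a 16×4 integer matrix of rank 4; reducing to Smith normal form yields diagonal entries (1,1,1,1).

Now H_k = ker ∂_k / im ∂_{k+1}, so:

  H_1: rank ker ∂_1 − rank ∂_2 = (16 − 9) − 4 = 3, and the invariant factors of ∂_2 are all 1, so H_1 = Z^3.

H_1 = Z^3.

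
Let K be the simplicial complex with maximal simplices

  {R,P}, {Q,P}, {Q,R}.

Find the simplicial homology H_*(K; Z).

Fix the vertex order P < Q < R and write every simplex with vertices in increasing order. Then dim K = 1 and the simplices of K are:

  0-simplices (3): P, Q, R
  1-simplices (3): PQ, PR, QR

Hence C_0 ≅ Z^3, C_1 ≅ Z^3.

∂_1: C_1 → C_0 maps an edge to its endpoints' difference, ∂[p,q] = q − p. For instance
  ∂PQ = Q − P.
The 3×3 boundary matrix has rank 2 and Smith normal form diag(1,1).

From H_k ≅ ker(∂_k) / im(∂_{k+1}) we obtain:

  H_0: rank C_0 − rank ∂_1 = 3 − 2 = 1, and the invariant factors of ∂_1 are all 1, so H_0 ≅ Z.
  H_1: rank ker ∂_1 − rank ∂_2 = (3 − 2) − 0 = 1, and there is no ∂_2, so H_1 ≅ Z.

H_0 = Z,  H_1 = Z.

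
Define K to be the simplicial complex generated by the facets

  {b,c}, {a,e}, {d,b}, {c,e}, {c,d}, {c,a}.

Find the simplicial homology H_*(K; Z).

Take the total order a < b < c < d < e on the vertex set. Then K (dimension 1) consists of the simplices:

  0-simplices (5): a, b, c, d, e
  1-simplices (6): ac, ae, bc, bd, cd, ce

Hence C_0 ≅ Z^5, C_1 ≅ Z^6.

∂_1: C_1 → C_0 sends each edge [p,q] (with p < q) to q − p.
The 5×6 boundary matrix has rank 4 and Smith normal form diag(1,1,1,1).

From H_k ≅ ker(∂_k) / im(∂_{k+1}) we obtain:

  H_0: rank C_0 − rank ∂_1 = 5 − 4 = 1, and the invariant factors of ∂_1 are all 1, so H_0 ≅ Z.
  H_1: rank ker ∂_1 − rank ∂_2 = (6 − 4) − 0 = 2, and there is no ∂_2, so H_1 ≅ Z^2.

(K is a triangulation of a wedge of 2 circles.)

H_0 ≅ Z,  H_1 ≅ Z^2.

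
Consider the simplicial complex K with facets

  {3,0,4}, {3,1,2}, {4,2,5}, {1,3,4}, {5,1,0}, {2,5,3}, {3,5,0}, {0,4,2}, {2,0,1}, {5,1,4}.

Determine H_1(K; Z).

H_1 ≅ Z/2Z.

We work with the vertex ordering 0 < 1 < 2 < 3 < 4 < 5. The simplices of K, each written with vertices in increasing order, are:

  0-simplices (6): [0], [1], [2], [3], [4], [5]
  1-simplices (15): [0,1], [0,2], [0,3], [0,4], [0,5], [1,2], [1,3], [1,4], [1,5], [2,3], [2,4], [2,5], [3,4], [3,5], [4,5]
  2-simplices (10): [0,1,2], [0,1,5], [0,2,4], [0,3,4], [0,3,5], [1,2,3], [1,3,4], [1,4,5], [2,3,5], [2,4,5]

so the chain groups are C_0 ≅ Z^6, C_1 ≅ Z^15, C_2 ≅ Z^10.

Boundary ∂_1: C_1 → C_0 sends each edge [p,q] (with p < q) to q − p. For instance
  ∂[2,4] = [4] − [2].
The resulting 6×15 matrix has rank 5, and its Smith normal form has invariant factors (1,1,1,1,1).

∂_2: C_2 → C_1 acts by ∂[p,q,r] = [q,r] − [p,r] + [p,q]. For instance
  ∂[0,3,5] = [3,5] − [0,5] + [0,3],
  ∂[1,4,5] = [4,5] − [1,5] + [1,4].
The 15×10 boundary matrix has rank 10 and Smith normal form diag(1,1,1,1,1,1,1,1,1,2).

Computing H_k = (kernel of ∂_k) / (image of ∂_{k+1}):

  H_1: rank ker ∂_1 − rank ∂_2 = (15 − 5) − 10 = 0, and ∂_2 has invariant factor 2 > 1, so H_1 = Z/2Z.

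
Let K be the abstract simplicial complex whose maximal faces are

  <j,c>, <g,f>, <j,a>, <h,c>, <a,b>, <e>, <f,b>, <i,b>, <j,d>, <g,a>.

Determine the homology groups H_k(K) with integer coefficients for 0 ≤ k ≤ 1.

H_0 ≅ Z^2,  H_1 ≅ Z.

Fix the vertex order a < b < c < d < e < f < g < h < i < j and write every simplex with vertices in increasing order. Then dim K = 1 and the simplices of K are:

  0-simplices (10): a, b, c, d, e, f, g, h, i, j
  1-simplices (9): ab, ag, aj, bf, bi, ch, cj, dj, fg

so the chain groups are C_0 ≅ Z^10, C_1 ≅ Z^9.

∂_1: C_1 → C_0 sends each edge [p,q] (with p < q) to q − p.
As a 10×9 matrix over Z this has rank 8, with invariant factors (1,1,1,1,1,1,1,1).

Reading off H_k = ker ∂_k / im ∂_{k+1}:

  H_0: rank C_0 − rank ∂_1 = 10 − 8 = 2, and the invariant factors of ∂_1 are all 1, so H_0 ≅ Z^2.
  H_1: rank ker ∂_1 − rank ∂_2 = (9 − 8) − 0 = 1, and there is no ∂_2, so H_1 ≅ Z.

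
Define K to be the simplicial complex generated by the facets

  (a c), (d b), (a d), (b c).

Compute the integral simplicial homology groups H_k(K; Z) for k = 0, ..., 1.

Take the total order a < b < c < d on the vertex set. Then K (dimension 1) consists of the simplices:

  0-simplices (4): a, b, c, d
  1-simplices (4): ac, ad, bc, bd

so the chain groups are C_0 ≅ Z^4, C_1 ≅ Z^4.

Boundary ∂_1: C_1 → C_0 sends each edge [p,q] (with p < q) to q − p. For instance
  ∂ad = d − a.
The resulting 4×4 matrix has rank 3, and its Smith normal form has invariant factors (1,1,1).

Reading off H_k = ker ∂_k / im ∂_{k+1}:

  H_0: rank C_0 − rank ∂_1 = 4 − 3 = 1, and the invariant factors of ∂_1 are all 1, so H_0 = Z.
  H_1: rank ker ∂_1 − rank ∂_2 = (4 − 3) − 0 = 1, and there is no ∂_2, so H_1 = Z.

H_0 ≅ Z,  H_1 ≅ Z.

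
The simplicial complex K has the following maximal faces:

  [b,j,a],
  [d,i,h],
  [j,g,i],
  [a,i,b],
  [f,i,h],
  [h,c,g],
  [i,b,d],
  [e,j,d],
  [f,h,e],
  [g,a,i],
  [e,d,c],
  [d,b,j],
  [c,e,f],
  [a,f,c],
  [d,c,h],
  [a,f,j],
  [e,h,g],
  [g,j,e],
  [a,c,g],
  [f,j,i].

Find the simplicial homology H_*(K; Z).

H_0 = Z,  H_1 = Z ⊕ Z/2Z,  H_2 = 0.

We work with the vertex ordering a < b < c < d < e < f < g < h < i < j. The simplices of K, each written with vertices in increasing order, are:

  0-simplices (10): a, b, c, d, e, f, g, h, i, j
  1-simplices (30): ab, ac, af, ag, ai, aj, bd, bi, bj, cd, ce, cf, cg, ch, de, dh, di, dj, ef, eg, eh, ej, fh, fi, fj, gh, gi, gj, hi, ij
  2-simplices (20): abi, abj, acf, acg, afj, agi, bdi, bdj, cde, cdh, cef, cgh, dej, dhi, efh, egh, egj, fhi, fij, gij

giving chain groups C_0 ≅ Z^10, C_1 ≅ Z^30, C_2 ≅ Z^20.

Boundary ∂_1: C_1 → C_0 is given by ∂[p,q] = [q] − [p]. For instance
  ∂cf = f − c.
As a 10×30 matrix over Z this has rank 9, with invariant factors (1,1,1,1,1,1,1,1,1).

Boundary ∂_2: C_2 → C_1 sends each 2-simplex [p,q,r] to [q,r] − [p,r] + [p,q]. For instance
  ∂dhi = hi − di + dh,
  ∂efh = fh − eh + ef.
The 30×20 boundary matrix has rank 20 and Smith normal form diag(1,1,1,1,1,1,1,1,1,1,1,1,1,1,1,1,1,1,1,2).

Computing H_k = (kernel of ∂_k) / (image of ∂_{k+1}):

  H_0: rank C_0 − rank ∂_1 = 10 − 9 = 1, and the invariant factors of ∂_1 are all 1, so H_0 = Z.
  H_1: rank ker ∂_1 − rank ∂_2 = (30 − 9) − 20 = 1, and ∂_2 has invariant factor 2 > 1, so H_1 = Z ⊕ Z/2Z.
  H_2: rank ker ∂_2 − rank ∂_3 = (20 − 20) − 0 = 0, and there is no ∂_3, so H_2 = 0.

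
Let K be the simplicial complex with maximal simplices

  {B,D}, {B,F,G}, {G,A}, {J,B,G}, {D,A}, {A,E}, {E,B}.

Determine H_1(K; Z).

K has 7 vertices, 10 edges, 2 triangles.
rank ∂_1 = 6, rank ∂_2 = 2 ⇒ b_1 = 10 − 6 − 2 = 2; all invariant factors of ∂_2 are 1 so no torsion. So H_1 = Z^2.

H_1 = Z^2.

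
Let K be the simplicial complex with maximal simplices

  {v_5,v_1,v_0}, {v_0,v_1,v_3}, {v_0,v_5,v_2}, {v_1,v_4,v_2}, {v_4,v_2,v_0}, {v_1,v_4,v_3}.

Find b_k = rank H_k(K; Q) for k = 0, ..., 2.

Take the total order v_0 < v_1 < v_2 < v_3 < v_4 < v_5 on the vertex set. Then K (dimension 2) consists of the simplices:

  0-simplices (6): [v_0], [v_1], [v_2], [v_3], [v_4], [v_5]
  1-simplices (12): [v_0,v_1], [v_0,v_2], [v_0,v_3], [v_0,v_4], [v_0,v_5], [v_1,v_2], [v_1,v_3], [v_1,v_4], [v_1,v_5], [v_2,v_4], [v_2,v_5], [v_3,v_4]
  2-simplices (6): [v_0,v_1,v_3], [v_0,v_1,v_5], [v_0,v_2,v_4], [v_0,v_2,v_5], [v_1,v_2,v_4], [v_1,v_3,v_4]

giving chain groups C_0 ≅ Z^6, C_1 ≅ Z^12, C_2 ≅ Z^6.

Boundary ∂_1: C_1 → C_0 is given by ∂[p,q] = [q] − [p]. For instance
  ∂[v_0,v_1] = [v_1] − [v_0].
The 6×12 boundary matrix has rank 5 and Smith normal form diag(1,1,1,1,1).

The boundary map ∂_2: C_2 → C_1 maps a triangle to the signed sum of its edges. For instance
  ∂[v_0,v_1,v_5] = [v_1,v_5] − [v_0,v_5] + [v_0,v_1],
  ∂[v_0,v_2,v_5] = [v_2,v_5] − [v_0,v_5] + [v_0,v_2].
This gives a 12×6 integer matrix of rank 6; reducing to Smith normal form yields diagonal entries (1,1,1,1,1,1).

Now H_k = ker ∂_k / im ∂_{k+1}, so:

  H_0: rank C_0 − rank ∂_1 = 6 − 5 = 1, and the invariant factors of ∂_1 are all 1, so H_0 ≅ Z.
  H_1: rank ker ∂_1 − rank ∂_2 = (12 − 5) − 6 = 1, and the invariant factors of ∂_2 are all 1, so H_1 ≅ Z.
  H_2: rank ker ∂_2 − rank ∂_3 = (6 − 6) − 0 = 0, and there is no ∂_3, so H_2 ≅ 0.

As a check, the Euler characteristic is 6 − 12 + 6 = 0, which agrees with 1 − 1 + 0 = 0.

Hence the Betti numbers are b_0 = 1, b_1 = 1, b_2 = 0.

b_0 = 1, b_1 = 1, b_2 = 0.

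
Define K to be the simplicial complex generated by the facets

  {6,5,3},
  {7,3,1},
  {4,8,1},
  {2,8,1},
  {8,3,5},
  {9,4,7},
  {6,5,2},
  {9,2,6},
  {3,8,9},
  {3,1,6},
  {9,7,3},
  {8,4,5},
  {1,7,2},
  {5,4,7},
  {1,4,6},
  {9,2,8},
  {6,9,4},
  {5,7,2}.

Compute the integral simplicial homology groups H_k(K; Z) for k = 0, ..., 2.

H_0 = Z,  H_1 = Z^2,  H_2 = Z.

We work with the vertex ordering 1 < 2 < 3 < 4 < 5 < 6 < 7 < 8 < 9. The simplices of K, each written with vertices in increasing order, are:

  0-simplices (9): [1], [2], [3], [4], [5], [6], [7], [8], [9]
  1-simplices (27): (27 of them)
  2-simplices (18): [1,2,7], [1,2,8], [1,3,6], [1,3,7], [1,4,6], [1,4,8], [2,5,6], [2,5,7], [2,6,9], [2,8,9], [3,5,6], [3,5,8], [3,7,9], [3,8,9], [4,5,7], [4,5,8], [4,6,9], [4,7,9]

giving chain groups C_0 ≅ Z^9, C_1 ≅ Z^27, C_2 ≅ Z^18.

The boundary map ∂_1: C_1 → C_0 is given by ∂[p,q] = [q] − [p]. For instance
  ∂[4,6] = [6] − [4].
This gives a 9×27 integer matrix of rank 8; reducing to Smith normal form yields diagonal entries (1,1,1,1,1,1,1,1).

Boundary ∂_2: C_2 → C_1 maps a triangle to the signed sum of its edges. For instance
  ∂[1,2,8] = [2,8] − [1,8] + [1,2],
  ∂[4,7,9] = [7,9] − [4,9] + [4,7].
The 27×18 boundary matrix has rank 17 and Smith normal form diag(1,1,1,1,1,1,1,1,1,1,1,1,1,1,1,1,1).

Now H_k = ker ∂_k / im ∂_{k+1}, so:

  H_0: rank C_0 − rank ∂_1 = 9 − 8 = 1, and the invariant factors of ∂_1 are all 1, so H_0 = Z.
  H_1: rank ker ∂_1 − rank ∂_2 = (27 − 8) − 17 = 2, and the invariant factors of ∂_2 are all 1, so H_1 = Z^2.
  H_2: rank ker ∂_2 − rank ∂_3 = (18 − 17) − 0 = 1, and there is no ∂_3, so H_2 = Z.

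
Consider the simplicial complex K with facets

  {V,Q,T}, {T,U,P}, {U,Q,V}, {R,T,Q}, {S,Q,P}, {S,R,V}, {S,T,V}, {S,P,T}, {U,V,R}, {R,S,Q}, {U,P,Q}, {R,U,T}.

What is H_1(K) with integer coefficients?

H_1 ≅ Z/2.

We work with the vertex ordering P < Q < R < S < T < U < V. The simplices of K, each written with vertices in increasing order, are:

  0-simplices (7): P, Q, R, S, T, U, V
  1-simplices (18): PQ, PS, PT, PU, QR, QS, QT, QU, QV, RS, RT, RU, RV, ST, SV, TU, TV, UV
  2-simplices (12): PQS, PQU, PST, PTU, QRS, QRT, QTV, QUV, RSV, RTU, RUV, STV

Hence C_0 ≅ Z^7, C_1 ≅ Z^18, C_2 ≅ Z^12.

∂_1: C_1 → C_0 is given by ∂[p,q] = [q] − [p]. For instance
  ∂PS = S − P.
The resulting 7×18 matrix has rank 6, and its Smith normal form has invariant factors (1,1,1,1,1,1).

Boundary ∂_2: C_2 → C_1 acts by ∂[p,q,r] = [q,r] − [p,r] + [p,q]. For instance
  ∂PTU = TU − PU + PT,
  ∂PQU = QU − PU + PQ.
This gives a 18×12 integer matrix of rank 12; reducing to Smith normal form yields diagonal entries (1,1,1,1,1,1,1,1,1,1,1,2).

Now H_k = ker ∂_k / im ∂_{k+1}, so:

  H_1: rank ker ∂_1 − rank ∂_2 = (18 − 6) − 12 = 0, and ∂_2 has invariant factor 2 > 1, so H_1 = Z/2.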